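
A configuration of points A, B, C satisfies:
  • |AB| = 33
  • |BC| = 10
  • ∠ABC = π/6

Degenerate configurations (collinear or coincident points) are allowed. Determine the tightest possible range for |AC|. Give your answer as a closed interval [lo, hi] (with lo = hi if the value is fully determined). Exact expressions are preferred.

|AB| ∈ {33}
|BC| ∈ {10}
|AC| ∈ {√(1189 - 330·√(3))}

|AC| = √(1189 - 330·√(3))  (≈ 24.8480)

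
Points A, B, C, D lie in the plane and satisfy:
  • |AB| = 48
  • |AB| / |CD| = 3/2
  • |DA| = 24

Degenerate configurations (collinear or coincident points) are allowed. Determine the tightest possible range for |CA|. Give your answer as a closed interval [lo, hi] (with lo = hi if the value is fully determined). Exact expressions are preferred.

|AB| ∈ {48}
|AD| ∈ {24}
|CD| ∈ {32}
|BD| ∈ [24, 72]
|AC| ∈ [8, 56]
|BC| ∈ [0, 104]

|CA| ∈ [8, 56]  (≈ [8.0000, 56.0000])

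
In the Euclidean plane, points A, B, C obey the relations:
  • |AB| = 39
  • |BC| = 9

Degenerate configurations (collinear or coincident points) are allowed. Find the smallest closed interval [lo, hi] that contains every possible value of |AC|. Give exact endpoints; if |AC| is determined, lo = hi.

|AB| ∈ {39}
|BC| ∈ {9}
|AC| ∈ [30, 48]

|AC| ∈ [30, 48]  (≈ [30.0000, 48.0000])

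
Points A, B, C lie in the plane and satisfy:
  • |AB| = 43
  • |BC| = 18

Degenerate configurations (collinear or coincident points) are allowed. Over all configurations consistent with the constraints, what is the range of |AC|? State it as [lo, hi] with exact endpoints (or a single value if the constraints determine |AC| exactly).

|AB| ∈ {43}
|BC| ∈ {18}
|AC| ∈ [25, 61]

|AC| ∈ [25, 61]  (≈ [25.0000, 61.0000])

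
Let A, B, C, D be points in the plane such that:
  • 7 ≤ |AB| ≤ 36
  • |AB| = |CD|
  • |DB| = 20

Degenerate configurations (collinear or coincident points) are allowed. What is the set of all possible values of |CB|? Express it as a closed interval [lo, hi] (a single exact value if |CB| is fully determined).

|AB| ∈ [7, 36]
|BD| ∈ {20}
|CD| ∈ [7, 36]
|AD| ∈ [0, 56]
|BC| ∈ [0, 56]
|AC| ∈ [0, 92]

|CB| ∈ [0, 56]  (≈ [0.0000, 56.0000])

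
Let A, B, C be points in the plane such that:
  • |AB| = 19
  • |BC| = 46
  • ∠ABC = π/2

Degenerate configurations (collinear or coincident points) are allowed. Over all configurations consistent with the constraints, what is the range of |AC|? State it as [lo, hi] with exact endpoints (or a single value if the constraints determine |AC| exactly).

|AB| ∈ {19}
|BC| ∈ {46}
|AC| ∈ {√(2477)}

|AC| = √(2477)  (≈ 49.7695)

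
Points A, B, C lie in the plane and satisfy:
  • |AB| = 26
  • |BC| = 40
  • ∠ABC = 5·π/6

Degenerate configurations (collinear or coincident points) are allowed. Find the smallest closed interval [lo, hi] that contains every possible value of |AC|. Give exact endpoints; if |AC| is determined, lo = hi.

|AC| = 2·√(260·√(3) + 569)  (≈ 63.8540)

|AB| ∈ {26}
|BC| ∈ {40}
|AC| ∈ {2·√(260·√(3) + 569)}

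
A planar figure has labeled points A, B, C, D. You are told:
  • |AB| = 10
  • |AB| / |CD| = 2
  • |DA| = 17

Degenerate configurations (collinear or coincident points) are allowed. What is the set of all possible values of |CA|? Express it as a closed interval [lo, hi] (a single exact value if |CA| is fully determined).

|AB| ∈ {10}
|AD| ∈ {17}
|CD| ∈ {5}
|BD| ∈ [7, 27]
|AC| ∈ [12, 22]
|BC| ∈ [2, 32]

|CA| ∈ [12, 22]  (≈ [12.0000, 22.0000])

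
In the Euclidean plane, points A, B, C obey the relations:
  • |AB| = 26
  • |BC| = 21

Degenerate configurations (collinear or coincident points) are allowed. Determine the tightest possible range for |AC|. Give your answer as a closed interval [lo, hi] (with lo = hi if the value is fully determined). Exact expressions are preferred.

|AC| ∈ [5, 47]  (≈ [5.0000, 47.0000])

|AB| ∈ {26}
|BC| ∈ {21}
|AC| ∈ [5, 47]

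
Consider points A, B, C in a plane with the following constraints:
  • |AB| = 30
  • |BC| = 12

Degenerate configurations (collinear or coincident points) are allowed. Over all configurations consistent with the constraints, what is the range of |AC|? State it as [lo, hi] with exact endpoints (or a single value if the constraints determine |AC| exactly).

|AC| ∈ [18, 42]  (≈ [18.0000, 42.0000])

|AB| ∈ {30}
|BC| ∈ {12}
|AC| ∈ [18, 42]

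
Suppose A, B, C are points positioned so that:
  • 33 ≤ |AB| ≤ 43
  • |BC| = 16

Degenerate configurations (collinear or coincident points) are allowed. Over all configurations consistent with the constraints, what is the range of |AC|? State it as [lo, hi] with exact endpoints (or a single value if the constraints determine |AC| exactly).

|AC| ∈ [17, 59]  (≈ [17.0000, 59.0000])

|AB| ∈ [33, 43]
|BC| ∈ {16}
|AC| ∈ [17, 59]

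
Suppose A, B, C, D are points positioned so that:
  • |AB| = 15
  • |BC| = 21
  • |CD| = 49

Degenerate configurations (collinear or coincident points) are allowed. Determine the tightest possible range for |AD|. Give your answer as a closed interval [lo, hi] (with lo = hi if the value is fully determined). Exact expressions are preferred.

|AD| ∈ [13, 85]  (≈ [13.0000, 85.0000])

|AB| ∈ {15}
|BC| ∈ {21}
|CD| ∈ {49}
|AC| ∈ [6, 36]
|BD| ∈ [28, 70]
|AD| ∈ [13, 85]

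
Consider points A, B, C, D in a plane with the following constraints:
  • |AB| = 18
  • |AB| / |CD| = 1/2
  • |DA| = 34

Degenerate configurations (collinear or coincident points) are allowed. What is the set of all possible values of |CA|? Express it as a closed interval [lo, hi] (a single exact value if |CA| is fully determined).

|AB| ∈ {18}
|AD| ∈ {34}
|CD| ∈ {36}
|BD| ∈ [16, 52]
|AC| ∈ [2, 70]
|BC| ∈ [0, 88]

|CA| ∈ [2, 70]  (≈ [2.0000, 70.0000])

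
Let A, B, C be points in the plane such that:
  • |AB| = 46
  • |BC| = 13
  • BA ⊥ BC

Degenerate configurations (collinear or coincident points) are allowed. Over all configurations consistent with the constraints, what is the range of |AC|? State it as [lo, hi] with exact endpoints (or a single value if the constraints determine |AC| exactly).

|AC| = √(2285)  (≈ 47.8017)

|AB| ∈ {46}
|BC| ∈ {13}
|AC| ∈ {√(2285)}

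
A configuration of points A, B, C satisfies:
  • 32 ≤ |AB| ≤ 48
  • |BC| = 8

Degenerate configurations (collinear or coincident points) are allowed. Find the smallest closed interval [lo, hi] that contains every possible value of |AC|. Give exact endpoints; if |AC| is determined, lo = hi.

|AB| ∈ [32, 48]
|BC| ∈ {8}
|AC| ∈ [24, 56]

|AC| ∈ [24, 56]  (≈ [24.0000, 56.0000])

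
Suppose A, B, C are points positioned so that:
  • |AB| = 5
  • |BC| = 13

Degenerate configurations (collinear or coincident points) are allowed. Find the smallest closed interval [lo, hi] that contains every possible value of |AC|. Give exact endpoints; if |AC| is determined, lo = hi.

|AB| ∈ {5}
|BC| ∈ {13}
|AC| ∈ [8, 18]

|AC| ∈ [8, 18]  (≈ [8.0000, 18.0000])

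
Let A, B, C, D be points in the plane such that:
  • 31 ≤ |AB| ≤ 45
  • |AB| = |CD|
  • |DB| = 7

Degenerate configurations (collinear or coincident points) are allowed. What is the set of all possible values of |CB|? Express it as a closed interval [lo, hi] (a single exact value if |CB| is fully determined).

|CB| ∈ [24, 52]  (≈ [24.0000, 52.0000])

|AB| ∈ [31, 45]
|BD| ∈ {7}
|CD| ∈ [31, 45]
|AD| ∈ [24, 52]
|BC| ∈ [24, 52]
|AC| ∈ [0, 97]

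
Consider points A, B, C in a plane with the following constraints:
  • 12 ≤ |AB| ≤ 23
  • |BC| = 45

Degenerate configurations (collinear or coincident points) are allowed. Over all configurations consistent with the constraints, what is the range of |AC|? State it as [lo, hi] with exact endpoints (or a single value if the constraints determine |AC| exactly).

|AC| ∈ [22, 68]  (≈ [22.0000, 68.0000])

|AB| ∈ [12, 23]
|BC| ∈ {45}
|AC| ∈ [22, 68]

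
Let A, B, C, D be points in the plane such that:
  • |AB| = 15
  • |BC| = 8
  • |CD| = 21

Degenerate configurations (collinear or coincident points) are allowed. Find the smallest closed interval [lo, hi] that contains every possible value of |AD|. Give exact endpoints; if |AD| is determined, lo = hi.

|AD| ∈ [0, 44]  (≈ [0.0000, 44.0000])

|AB| ∈ {15}
|BC| ∈ {8}
|CD| ∈ {21}
|AC| ∈ [7, 23]
|BD| ∈ [13, 29]
|AD| ∈ [0, 44]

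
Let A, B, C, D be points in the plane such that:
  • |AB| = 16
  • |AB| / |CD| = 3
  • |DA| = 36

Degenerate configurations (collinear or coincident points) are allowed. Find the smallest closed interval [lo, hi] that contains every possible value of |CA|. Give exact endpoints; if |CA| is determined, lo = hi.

|CA| ∈ [92/3, 124/3]  (≈ [30.6667, 41.3333])

|AB| ∈ {16}
|AD| ∈ {36}
|CD| ∈ {16/3}
|BD| ∈ [20, 52]
|AC| ∈ [92/3, 124/3]
|BC| ∈ [44/3, 172/3]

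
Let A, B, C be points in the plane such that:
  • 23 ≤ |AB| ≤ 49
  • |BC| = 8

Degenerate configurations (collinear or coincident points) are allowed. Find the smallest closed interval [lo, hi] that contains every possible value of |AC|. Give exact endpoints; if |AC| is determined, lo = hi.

|AB| ∈ [23, 49]
|BC| ∈ {8}
|AC| ∈ [15, 57]

|AC| ∈ [15, 57]  (≈ [15.0000, 57.0000])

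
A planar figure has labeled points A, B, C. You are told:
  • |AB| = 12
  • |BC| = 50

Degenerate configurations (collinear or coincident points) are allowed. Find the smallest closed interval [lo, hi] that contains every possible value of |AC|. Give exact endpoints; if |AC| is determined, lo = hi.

|AC| ∈ [38, 62]  (≈ [38.0000, 62.0000])

|AB| ∈ {12}
|BC| ∈ {50}
|AC| ∈ [38, 62]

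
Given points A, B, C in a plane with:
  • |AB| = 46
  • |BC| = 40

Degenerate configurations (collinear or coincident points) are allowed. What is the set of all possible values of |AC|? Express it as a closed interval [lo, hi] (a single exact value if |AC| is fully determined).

|AC| ∈ [6, 86]  (≈ [6.0000, 86.0000])

|AB| ∈ {46}
|BC| ∈ {40}
|AC| ∈ [6, 86]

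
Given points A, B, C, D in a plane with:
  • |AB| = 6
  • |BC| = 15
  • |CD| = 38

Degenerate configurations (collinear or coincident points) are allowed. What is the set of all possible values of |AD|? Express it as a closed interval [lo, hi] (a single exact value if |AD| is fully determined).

|AB| ∈ {6}
|BC| ∈ {15}
|CD| ∈ {38}
|AC| ∈ [9, 21]
|BD| ∈ [23, 53]
|AD| ∈ [17, 59]

|AD| ∈ [17, 59]  (≈ [17.0000, 59.0000])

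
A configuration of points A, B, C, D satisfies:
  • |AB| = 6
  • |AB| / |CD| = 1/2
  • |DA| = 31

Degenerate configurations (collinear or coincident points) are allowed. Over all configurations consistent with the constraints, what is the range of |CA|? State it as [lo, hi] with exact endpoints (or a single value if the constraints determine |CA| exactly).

|CA| ∈ [19, 43]  (≈ [19.0000, 43.0000])

|AB| ∈ {6}
|AD| ∈ {31}
|CD| ∈ {12}
|BD| ∈ [25, 37]
|AC| ∈ [19, 43]
|BC| ∈ [13, 49]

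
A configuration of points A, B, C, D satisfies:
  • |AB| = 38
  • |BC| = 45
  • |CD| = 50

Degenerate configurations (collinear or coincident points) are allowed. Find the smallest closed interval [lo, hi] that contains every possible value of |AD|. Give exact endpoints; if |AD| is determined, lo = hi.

|AD| ∈ [0, 133]  (≈ [0.0000, 133.0000])

|AB| ∈ {38}
|BC| ∈ {45}
|CD| ∈ {50}
|AC| ∈ [7, 83]
|BD| ∈ [5, 95]
|AD| ∈ [0, 133]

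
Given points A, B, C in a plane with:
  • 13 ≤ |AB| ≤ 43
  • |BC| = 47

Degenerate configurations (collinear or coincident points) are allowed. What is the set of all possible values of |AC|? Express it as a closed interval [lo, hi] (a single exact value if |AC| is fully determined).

|AC| ∈ [4, 90]  (≈ [4.0000, 90.0000])

|AB| ∈ [13, 43]
|BC| ∈ {47}
|AC| ∈ [4, 90]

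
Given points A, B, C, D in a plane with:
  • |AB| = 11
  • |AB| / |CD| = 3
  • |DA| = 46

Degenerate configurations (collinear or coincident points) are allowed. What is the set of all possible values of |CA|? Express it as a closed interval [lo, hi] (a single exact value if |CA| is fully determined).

|CA| ∈ [127/3, 149/3]  (≈ [42.3333, 49.6667])

|AB| ∈ {11}
|AD| ∈ {46}
|CD| ∈ {11/3}
|BD| ∈ [35, 57]
|AC| ∈ [127/3, 149/3]
|BC| ∈ [94/3, 182/3]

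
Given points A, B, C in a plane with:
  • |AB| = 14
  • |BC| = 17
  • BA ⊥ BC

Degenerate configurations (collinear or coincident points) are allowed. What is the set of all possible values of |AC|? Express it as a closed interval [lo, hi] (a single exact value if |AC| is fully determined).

|AC| = √(485)  (≈ 22.0227)

|AB| ∈ {14}
|BC| ∈ {17}
|AC| ∈ {√(485)}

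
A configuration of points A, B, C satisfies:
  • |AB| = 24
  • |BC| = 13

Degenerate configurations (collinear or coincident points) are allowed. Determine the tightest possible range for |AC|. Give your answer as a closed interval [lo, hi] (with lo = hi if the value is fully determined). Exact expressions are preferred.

|AB| ∈ {24}
|BC| ∈ {13}
|AC| ∈ [11, 37]

|AC| ∈ [11, 37]  (≈ [11.0000, 37.0000])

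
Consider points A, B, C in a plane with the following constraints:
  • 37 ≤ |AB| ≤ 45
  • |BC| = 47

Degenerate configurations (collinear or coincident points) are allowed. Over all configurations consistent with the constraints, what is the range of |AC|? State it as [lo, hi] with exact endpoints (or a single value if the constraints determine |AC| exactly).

|AC| ∈ [2, 92]  (≈ [2.0000, 92.0000])

|AB| ∈ [37, 45]
|BC| ∈ {47}
|AC| ∈ [2, 92]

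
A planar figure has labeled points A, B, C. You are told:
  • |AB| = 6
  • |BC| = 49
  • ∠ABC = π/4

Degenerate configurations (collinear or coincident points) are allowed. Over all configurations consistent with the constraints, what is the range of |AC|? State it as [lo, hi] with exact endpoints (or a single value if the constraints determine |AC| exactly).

|AB| ∈ {6}
|BC| ∈ {49}
|AC| ∈ {√(2437 - 294·√(2))}

|AC| = √(2437 - 294·√(2))  (≈ 44.9580)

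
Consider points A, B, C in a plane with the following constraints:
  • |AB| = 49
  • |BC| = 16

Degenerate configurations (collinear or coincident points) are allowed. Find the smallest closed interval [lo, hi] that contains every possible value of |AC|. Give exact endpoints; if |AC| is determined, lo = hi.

|AC| ∈ [33, 65]  (≈ [33.0000, 65.0000])

|AB| ∈ {49}
|BC| ∈ {16}
|AC| ∈ [33, 65]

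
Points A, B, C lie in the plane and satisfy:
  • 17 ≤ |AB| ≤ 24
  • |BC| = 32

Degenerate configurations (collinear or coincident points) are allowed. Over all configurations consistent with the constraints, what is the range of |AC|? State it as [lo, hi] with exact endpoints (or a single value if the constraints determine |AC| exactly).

|AB| ∈ [17, 24]
|BC| ∈ {32}
|AC| ∈ [8, 56]

|AC| ∈ [8, 56]  (≈ [8.0000, 56.0000])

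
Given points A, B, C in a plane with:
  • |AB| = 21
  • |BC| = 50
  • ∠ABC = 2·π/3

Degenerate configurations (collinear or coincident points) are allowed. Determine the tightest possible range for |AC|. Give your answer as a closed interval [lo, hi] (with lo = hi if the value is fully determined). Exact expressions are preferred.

|AC| = √(3991)  (≈ 63.1744)

|AB| ∈ {21}
|BC| ∈ {50}
|AC| ∈ {√(3991)}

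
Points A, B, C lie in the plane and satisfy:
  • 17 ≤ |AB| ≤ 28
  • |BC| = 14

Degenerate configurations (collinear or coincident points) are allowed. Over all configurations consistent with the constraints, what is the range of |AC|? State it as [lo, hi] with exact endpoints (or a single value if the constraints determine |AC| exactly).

|AB| ∈ [17, 28]
|BC| ∈ {14}
|AC| ∈ [3, 42]

|AC| ∈ [3, 42]  (≈ [3.0000, 42.0000])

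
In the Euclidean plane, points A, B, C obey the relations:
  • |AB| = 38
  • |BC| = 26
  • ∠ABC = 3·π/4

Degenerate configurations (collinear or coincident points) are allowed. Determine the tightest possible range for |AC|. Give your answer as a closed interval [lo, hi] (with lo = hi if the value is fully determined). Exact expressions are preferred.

|AC| = 2·√(247·√(2) + 530)  (≈ 59.3063)

|AB| ∈ {38}
|BC| ∈ {26}
|AC| ∈ {2·√(247·√(2) + 530)}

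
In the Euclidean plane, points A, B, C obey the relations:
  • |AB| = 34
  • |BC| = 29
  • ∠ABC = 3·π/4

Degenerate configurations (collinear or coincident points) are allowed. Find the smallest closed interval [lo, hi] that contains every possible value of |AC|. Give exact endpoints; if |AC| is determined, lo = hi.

|AB| ∈ {34}
|BC| ∈ {29}
|AC| ∈ {√(986·√(2) + 1997)}

|AC| = √(986·√(2) + 1997)  (≈ 58.2359)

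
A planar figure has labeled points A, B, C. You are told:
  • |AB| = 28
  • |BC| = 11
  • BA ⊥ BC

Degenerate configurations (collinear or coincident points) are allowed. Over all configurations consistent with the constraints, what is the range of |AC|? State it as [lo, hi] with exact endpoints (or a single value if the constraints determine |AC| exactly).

|AB| ∈ {28}
|BC| ∈ {11}
|AC| ∈ {√(905)}

|AC| = √(905)  (≈ 30.0832)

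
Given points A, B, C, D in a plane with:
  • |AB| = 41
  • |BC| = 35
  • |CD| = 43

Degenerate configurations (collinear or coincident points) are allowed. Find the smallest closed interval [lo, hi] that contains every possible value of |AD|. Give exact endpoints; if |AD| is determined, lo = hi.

|AD| ∈ [0, 119]  (≈ [0.0000, 119.0000])

|AB| ∈ {41}
|BC| ∈ {35}
|CD| ∈ {43}
|AC| ∈ [6, 76]
|BD| ∈ [8, 78]
|AD| ∈ [0, 119]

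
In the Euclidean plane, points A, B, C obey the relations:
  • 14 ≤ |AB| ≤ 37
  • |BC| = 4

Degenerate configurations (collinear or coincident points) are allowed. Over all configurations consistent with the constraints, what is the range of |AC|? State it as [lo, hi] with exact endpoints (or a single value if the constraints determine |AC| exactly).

|AB| ∈ [14, 37]
|BC| ∈ {4}
|AC| ∈ [10, 41]

|AC| ∈ [10, 41]  (≈ [10.0000, 41.0000])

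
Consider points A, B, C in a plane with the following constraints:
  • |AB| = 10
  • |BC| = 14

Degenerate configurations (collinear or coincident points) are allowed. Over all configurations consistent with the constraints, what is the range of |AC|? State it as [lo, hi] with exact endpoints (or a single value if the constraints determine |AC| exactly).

|AB| ∈ {10}
|BC| ∈ {14}
|AC| ∈ [4, 24]

|AC| ∈ [4, 24]  (≈ [4.0000, 24.0000])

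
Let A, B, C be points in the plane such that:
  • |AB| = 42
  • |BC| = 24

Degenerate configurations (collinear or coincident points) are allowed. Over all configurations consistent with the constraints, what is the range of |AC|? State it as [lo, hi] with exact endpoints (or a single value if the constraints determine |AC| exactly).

|AC| ∈ [18, 66]  (≈ [18.0000, 66.0000])

|AB| ∈ {42}
|BC| ∈ {24}
|AC| ∈ [18, 66]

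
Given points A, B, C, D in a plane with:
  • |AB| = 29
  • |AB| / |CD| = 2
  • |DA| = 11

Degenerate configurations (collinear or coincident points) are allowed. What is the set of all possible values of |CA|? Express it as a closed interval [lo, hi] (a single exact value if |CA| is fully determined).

|CA| ∈ [7/2, 51/2]  (≈ [3.5000, 25.5000])

|AB| ∈ {29}
|AD| ∈ {11}
|CD| ∈ {29/2}
|BD| ∈ [18, 40]
|AC| ∈ [7/2, 51/2]
|BC| ∈ [7/2, 109/2]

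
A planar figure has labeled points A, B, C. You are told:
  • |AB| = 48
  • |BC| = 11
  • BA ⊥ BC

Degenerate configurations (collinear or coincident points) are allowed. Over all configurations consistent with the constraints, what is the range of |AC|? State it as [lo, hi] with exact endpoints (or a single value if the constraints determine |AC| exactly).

|AC| = 5·√(97)  (≈ 49.2443)

|AB| ∈ {48}
|BC| ∈ {11}
|AC| ∈ {5·√(97)}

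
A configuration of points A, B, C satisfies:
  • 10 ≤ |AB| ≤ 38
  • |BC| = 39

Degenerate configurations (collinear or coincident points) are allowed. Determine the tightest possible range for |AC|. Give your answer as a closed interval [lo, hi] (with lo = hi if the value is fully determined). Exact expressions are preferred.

|AB| ∈ [10, 38]
|BC| ∈ {39}
|AC| ∈ [1, 77]

|AC| ∈ [1, 77]  (≈ [1.0000, 77.0000])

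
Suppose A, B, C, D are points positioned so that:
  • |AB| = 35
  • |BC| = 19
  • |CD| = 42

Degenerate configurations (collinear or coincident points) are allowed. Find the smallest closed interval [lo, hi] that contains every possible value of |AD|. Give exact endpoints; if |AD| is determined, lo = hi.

|AB| ∈ {35}
|BC| ∈ {19}
|CD| ∈ {42}
|AC| ∈ [16, 54]
|BD| ∈ [23, 61]
|AD| ∈ [0, 96]

|AD| ∈ [0, 96]  (≈ [0.0000, 96.0000])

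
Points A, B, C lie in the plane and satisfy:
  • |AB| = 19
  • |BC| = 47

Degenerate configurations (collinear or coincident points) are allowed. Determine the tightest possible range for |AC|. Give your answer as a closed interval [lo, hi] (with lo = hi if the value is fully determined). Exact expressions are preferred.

|AB| ∈ {19}
|BC| ∈ {47}
|AC| ∈ [28, 66]

|AC| ∈ [28, 66]  (≈ [28.0000, 66.0000])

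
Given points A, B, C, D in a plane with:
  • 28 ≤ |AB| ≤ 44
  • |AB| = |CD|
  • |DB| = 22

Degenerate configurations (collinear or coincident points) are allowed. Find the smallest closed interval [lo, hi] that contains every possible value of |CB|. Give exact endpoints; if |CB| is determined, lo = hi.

|CB| ∈ [6, 66]  (≈ [6.0000, 66.0000])

|AB| ∈ [28, 44]
|BD| ∈ {22}
|CD| ∈ [28, 44]
|AD| ∈ [6, 66]
|BC| ∈ [6, 66]
|AC| ∈ [0, 110]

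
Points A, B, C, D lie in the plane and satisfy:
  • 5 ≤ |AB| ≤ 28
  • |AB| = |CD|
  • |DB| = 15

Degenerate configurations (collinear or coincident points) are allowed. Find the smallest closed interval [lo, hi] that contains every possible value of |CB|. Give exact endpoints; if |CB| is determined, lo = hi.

|AB| ∈ [5, 28]
|BD| ∈ {15}
|CD| ∈ [5, 28]
|AD| ∈ [0, 43]
|BC| ∈ [0, 43]
|AC| ∈ [0, 71]

|CB| ∈ [0, 43]  (≈ [0.0000, 43.0000])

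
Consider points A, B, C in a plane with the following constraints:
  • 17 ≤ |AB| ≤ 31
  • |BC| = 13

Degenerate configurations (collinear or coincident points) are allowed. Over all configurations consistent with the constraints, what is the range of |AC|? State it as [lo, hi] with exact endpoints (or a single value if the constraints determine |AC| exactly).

|AB| ∈ [17, 31]
|BC| ∈ {13}
|AC| ∈ [4, 44]

|AC| ∈ [4, 44]  (≈ [4.0000, 44.0000])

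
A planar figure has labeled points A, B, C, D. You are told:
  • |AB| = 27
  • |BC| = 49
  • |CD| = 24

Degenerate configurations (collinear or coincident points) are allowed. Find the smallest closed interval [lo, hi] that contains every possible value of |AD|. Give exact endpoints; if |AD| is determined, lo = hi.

|AB| ∈ {27}
|BC| ∈ {49}
|CD| ∈ {24}
|AC| ∈ [22, 76]
|BD| ∈ [25, 73]
|AD| ∈ [0, 100]

|AD| ∈ [0, 100]  (≈ [0.0000, 100.0000])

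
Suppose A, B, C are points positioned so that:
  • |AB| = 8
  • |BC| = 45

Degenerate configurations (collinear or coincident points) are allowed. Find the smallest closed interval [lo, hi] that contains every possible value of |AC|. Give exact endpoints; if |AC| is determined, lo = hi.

|AC| ∈ [37, 53]  (≈ [37.0000, 53.0000])

|AB| ∈ {8}
|BC| ∈ {45}
|AC| ∈ [37, 53]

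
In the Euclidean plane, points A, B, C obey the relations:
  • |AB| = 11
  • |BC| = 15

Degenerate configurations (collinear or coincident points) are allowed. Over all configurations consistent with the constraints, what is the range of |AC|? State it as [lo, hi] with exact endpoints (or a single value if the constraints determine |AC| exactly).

|AC| ∈ [4, 26]  (≈ [4.0000, 26.0000])

|AB| ∈ {11}
|BC| ∈ {15}
|AC| ∈ [4, 26]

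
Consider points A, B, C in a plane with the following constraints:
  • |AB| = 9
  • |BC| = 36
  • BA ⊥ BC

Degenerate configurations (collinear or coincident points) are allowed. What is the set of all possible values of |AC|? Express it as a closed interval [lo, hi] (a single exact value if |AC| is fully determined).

|AC| = 9·√(17)  (≈ 37.1080)

|AB| ∈ {9}
|BC| ∈ {36}
|AC| ∈ {9·√(17)}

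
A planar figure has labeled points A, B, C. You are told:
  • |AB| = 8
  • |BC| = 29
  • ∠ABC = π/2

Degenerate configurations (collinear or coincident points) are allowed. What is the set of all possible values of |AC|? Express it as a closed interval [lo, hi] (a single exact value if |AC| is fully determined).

|AB| ∈ {8}
|BC| ∈ {29}
|AC| ∈ {√(905)}

|AC| = √(905)  (≈ 30.0832)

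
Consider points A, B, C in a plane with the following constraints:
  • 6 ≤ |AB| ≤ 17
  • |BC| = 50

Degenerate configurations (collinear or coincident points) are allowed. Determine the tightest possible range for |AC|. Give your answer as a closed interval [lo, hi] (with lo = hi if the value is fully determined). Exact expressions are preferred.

|AB| ∈ [6, 17]
|BC| ∈ {50}
|AC| ∈ [33, 67]

|AC| ∈ [33, 67]  (≈ [33.0000, 67.0000])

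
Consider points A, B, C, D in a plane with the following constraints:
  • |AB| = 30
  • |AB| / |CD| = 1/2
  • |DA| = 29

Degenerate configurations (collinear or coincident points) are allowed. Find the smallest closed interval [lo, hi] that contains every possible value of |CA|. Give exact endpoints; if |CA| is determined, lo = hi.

|AB| ∈ {30}
|AD| ∈ {29}
|CD| ∈ {60}
|BD| ∈ [1, 59]
|AC| ∈ [31, 89]
|BC| ∈ [1, 119]

|CA| ∈ [31, 89]  (≈ [31.0000, 89.0000])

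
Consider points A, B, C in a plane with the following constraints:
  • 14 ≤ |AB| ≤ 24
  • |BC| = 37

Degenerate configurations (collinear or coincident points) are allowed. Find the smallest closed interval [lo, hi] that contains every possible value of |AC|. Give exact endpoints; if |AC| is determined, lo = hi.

|AC| ∈ [13, 61]  (≈ [13.0000, 61.0000])

|AB| ∈ [14, 24]
|BC| ∈ {37}
|AC| ∈ [13, 61]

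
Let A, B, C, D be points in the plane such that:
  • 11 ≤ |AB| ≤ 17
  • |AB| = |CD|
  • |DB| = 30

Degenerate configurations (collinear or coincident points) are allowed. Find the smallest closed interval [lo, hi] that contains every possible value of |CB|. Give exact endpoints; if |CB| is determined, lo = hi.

|AB| ∈ [11, 17]
|BD| ∈ {30}
|CD| ∈ [11, 17]
|AD| ∈ [13, 47]
|BC| ∈ [13, 47]
|AC| ∈ [0, 64]

|CB| ∈ [13, 47]  (≈ [13.0000, 47.0000])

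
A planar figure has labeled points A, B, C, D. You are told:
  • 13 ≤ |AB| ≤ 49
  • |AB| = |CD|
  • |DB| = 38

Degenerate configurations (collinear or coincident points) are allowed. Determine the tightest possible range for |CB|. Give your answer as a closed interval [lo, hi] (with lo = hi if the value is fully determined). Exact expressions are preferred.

|AB| ∈ [13, 49]
|BD| ∈ {38}
|CD| ∈ [13, 49]
|AD| ∈ [0, 87]
|BC| ∈ [0, 87]
|AC| ∈ [0, 136]

|CB| ∈ [0, 87]  (≈ [0.0000, 87.0000])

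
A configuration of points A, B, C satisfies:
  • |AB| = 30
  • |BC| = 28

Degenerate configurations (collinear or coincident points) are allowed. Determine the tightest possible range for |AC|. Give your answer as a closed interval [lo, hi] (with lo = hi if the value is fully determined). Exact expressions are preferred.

|AC| ∈ [2, 58]  (≈ [2.0000, 58.0000])

|AB| ∈ {30}
|BC| ∈ {28}
|AC| ∈ [2, 58]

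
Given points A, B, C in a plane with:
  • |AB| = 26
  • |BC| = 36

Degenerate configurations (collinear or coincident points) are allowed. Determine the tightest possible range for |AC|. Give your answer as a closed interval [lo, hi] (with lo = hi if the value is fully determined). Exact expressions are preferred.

|AC| ∈ [10, 62]  (≈ [10.0000, 62.0000])

|AB| ∈ {26}
|BC| ∈ {36}
|AC| ∈ [10, 62]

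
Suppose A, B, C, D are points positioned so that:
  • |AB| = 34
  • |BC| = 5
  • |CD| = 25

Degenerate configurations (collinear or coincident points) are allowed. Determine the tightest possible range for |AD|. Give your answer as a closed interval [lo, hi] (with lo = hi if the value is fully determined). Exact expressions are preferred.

|AB| ∈ {34}
|BC| ∈ {5}
|CD| ∈ {25}
|AC| ∈ [29, 39]
|BD| ∈ [20, 30]
|AD| ∈ [4, 64]

|AD| ∈ [4, 64]  (≈ [4.0000, 64.0000])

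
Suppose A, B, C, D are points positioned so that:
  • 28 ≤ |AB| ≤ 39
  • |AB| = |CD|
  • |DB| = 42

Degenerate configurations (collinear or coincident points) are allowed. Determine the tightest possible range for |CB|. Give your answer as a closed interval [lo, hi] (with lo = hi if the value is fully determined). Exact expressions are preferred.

|CB| ∈ [3, 81]  (≈ [3.0000, 81.0000])

|AB| ∈ [28, 39]
|BD| ∈ {42}
|CD| ∈ [28, 39]
|AD| ∈ [3, 81]
|BC| ∈ [3, 81]
|AC| ∈ [0, 120]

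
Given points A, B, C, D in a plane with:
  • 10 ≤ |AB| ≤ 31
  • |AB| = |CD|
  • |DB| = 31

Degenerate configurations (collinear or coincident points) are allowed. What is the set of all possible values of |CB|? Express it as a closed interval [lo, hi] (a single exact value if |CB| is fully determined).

|AB| ∈ [10, 31]
|BD| ∈ {31}
|CD| ∈ [10, 31]
|AD| ∈ [0, 62]
|BC| ∈ [0, 62]
|AC| ∈ [0, 93]

|CB| ∈ [0, 62]  (≈ [0.0000, 62.0000])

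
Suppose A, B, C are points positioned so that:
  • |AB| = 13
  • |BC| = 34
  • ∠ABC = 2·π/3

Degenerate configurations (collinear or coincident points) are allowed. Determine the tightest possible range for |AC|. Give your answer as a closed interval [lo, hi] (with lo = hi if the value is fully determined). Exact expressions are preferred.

|AC| = √(1767)  (≈ 42.0357)

|AB| ∈ {13}
|BC| ∈ {34}
|AC| ∈ {√(1767)}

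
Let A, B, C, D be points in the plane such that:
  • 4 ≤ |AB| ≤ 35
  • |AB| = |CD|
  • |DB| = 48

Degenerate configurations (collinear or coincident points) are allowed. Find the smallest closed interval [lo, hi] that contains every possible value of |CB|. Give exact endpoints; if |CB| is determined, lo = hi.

|AB| ∈ [4, 35]
|BD| ∈ {48}
|CD| ∈ [4, 35]
|AD| ∈ [13, 83]
|BC| ∈ [13, 83]
|AC| ∈ [0, 118]

|CB| ∈ [13, 83]  (≈ [13.0000, 83.0000])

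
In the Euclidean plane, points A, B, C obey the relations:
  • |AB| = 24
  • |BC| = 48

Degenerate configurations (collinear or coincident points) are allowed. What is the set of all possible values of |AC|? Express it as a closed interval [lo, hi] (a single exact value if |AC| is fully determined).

|AB| ∈ {24}
|BC| ∈ {48}
|AC| ∈ [24, 72]

|AC| ∈ [24, 72]  (≈ [24.0000, 72.0000])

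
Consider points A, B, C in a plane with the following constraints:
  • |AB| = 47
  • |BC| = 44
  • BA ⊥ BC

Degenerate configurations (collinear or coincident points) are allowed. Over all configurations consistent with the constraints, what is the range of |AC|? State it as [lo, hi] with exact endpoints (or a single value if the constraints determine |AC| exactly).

|AB| ∈ {47}
|BC| ∈ {44}
|AC| ∈ {√(4145)}

|AC| = √(4145)  (≈ 64.3817)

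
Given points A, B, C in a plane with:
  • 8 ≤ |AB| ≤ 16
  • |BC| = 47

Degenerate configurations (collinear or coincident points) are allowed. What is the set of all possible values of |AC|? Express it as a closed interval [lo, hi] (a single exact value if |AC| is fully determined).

|AB| ∈ [8, 16]
|BC| ∈ {47}
|AC| ∈ [31, 63]

|AC| ∈ [31, 63]  (≈ [31.0000, 63.0000])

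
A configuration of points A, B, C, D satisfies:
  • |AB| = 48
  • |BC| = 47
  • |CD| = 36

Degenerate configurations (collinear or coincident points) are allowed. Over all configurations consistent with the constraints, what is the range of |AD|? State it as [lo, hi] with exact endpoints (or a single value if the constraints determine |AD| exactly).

|AD| ∈ [0, 131]  (≈ [0.0000, 131.0000])

|AB| ∈ {48}
|BC| ∈ {47}
|CD| ∈ {36}
|AC| ∈ [1, 95]
|BD| ∈ [11, 83]
|AD| ∈ [0, 131]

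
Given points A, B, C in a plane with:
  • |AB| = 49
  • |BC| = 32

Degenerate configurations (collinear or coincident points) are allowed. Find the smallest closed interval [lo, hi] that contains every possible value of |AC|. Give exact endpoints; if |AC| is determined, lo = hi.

|AC| ∈ [17, 81]  (≈ [17.0000, 81.0000])

|AB| ∈ {49}
|BC| ∈ {32}
|AC| ∈ [17, 81]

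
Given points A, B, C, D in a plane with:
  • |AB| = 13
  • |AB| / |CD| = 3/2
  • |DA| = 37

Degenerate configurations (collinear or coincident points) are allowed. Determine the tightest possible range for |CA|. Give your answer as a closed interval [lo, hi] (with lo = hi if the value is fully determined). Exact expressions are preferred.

|CA| ∈ [85/3, 137/3]  (≈ [28.3333, 45.6667])

|AB| ∈ {13}
|AD| ∈ {37}
|CD| ∈ {26/3}
|BD| ∈ [24, 50]
|AC| ∈ [85/3, 137/3]
|BC| ∈ [46/3, 176/3]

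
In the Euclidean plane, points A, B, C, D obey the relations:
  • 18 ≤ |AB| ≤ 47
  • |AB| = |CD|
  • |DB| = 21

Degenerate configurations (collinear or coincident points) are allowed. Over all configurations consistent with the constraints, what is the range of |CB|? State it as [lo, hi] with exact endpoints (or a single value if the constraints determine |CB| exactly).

|CB| ∈ [0, 68]  (≈ [0.0000, 68.0000])

|AB| ∈ [18, 47]
|BD| ∈ {21}
|CD| ∈ [18, 47]
|AD| ∈ [0, 68]
|BC| ∈ [0, 68]
|AC| ∈ [0, 115]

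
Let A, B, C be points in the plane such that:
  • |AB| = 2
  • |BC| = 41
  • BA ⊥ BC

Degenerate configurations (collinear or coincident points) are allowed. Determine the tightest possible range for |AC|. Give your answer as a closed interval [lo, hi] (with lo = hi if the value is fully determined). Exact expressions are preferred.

|AB| ∈ {2}
|BC| ∈ {41}
|AC| ∈ {√(1685)}

|AC| = √(1685)  (≈ 41.0488)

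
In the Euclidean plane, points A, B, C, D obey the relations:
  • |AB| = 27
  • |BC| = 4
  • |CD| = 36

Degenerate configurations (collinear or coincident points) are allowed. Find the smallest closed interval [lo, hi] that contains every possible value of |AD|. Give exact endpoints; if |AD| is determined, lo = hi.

|AB| ∈ {27}
|BC| ∈ {4}
|CD| ∈ {36}
|AC| ∈ [23, 31]
|BD| ∈ [32, 40]
|AD| ∈ [5, 67]

|AD| ∈ [5, 67]  (≈ [5.0000, 67.0000])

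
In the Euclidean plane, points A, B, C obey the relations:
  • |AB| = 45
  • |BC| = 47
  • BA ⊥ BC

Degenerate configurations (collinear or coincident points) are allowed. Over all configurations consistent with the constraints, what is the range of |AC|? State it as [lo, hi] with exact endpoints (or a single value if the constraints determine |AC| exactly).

|AC| = √(4234)  (≈ 65.0692)

|AB| ∈ {45}
|BC| ∈ {47}
|AC| ∈ {√(4234)}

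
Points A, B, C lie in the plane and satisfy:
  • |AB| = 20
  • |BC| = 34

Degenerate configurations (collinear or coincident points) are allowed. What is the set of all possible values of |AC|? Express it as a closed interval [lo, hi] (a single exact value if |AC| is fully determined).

|AC| ∈ [14, 54]  (≈ [14.0000, 54.0000])

|AB| ∈ {20}
|BC| ∈ {34}
|AC| ∈ [14, 54]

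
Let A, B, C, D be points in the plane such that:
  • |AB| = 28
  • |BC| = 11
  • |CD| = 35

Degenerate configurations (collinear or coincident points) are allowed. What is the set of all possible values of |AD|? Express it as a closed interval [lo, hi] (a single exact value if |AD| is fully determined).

|AD| ∈ [0, 74]  (≈ [0.0000, 74.0000])

|AB| ∈ {28}
|BC| ∈ {11}
|CD| ∈ {35}
|AC| ∈ [17, 39]
|BD| ∈ [24, 46]
|AD| ∈ [0, 74]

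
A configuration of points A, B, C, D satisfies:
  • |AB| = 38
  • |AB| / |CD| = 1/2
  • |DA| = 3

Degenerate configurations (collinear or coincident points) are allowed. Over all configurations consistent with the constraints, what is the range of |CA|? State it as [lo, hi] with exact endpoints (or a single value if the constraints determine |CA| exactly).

|CA| ∈ [73, 79]  (≈ [73.0000, 79.0000])

|AB| ∈ {38}
|AD| ∈ {3}
|CD| ∈ {76}
|BD| ∈ [35, 41]
|AC| ∈ [73, 79]
|BC| ∈ [35, 117]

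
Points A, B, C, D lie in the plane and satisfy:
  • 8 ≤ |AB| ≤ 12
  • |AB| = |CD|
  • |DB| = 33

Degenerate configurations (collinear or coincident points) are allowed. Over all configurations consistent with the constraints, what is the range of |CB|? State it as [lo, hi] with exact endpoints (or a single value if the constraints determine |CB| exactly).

|CB| ∈ [21, 45]  (≈ [21.0000, 45.0000])

|AB| ∈ [8, 12]
|BD| ∈ {33}
|CD| ∈ [8, 12]
|AD| ∈ [21, 45]
|BC| ∈ [21, 45]
|AC| ∈ [9, 57]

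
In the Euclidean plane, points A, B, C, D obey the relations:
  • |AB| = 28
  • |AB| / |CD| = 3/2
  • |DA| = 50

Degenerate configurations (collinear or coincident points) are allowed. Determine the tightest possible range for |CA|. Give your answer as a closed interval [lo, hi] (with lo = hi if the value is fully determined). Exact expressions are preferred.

|CA| ∈ [94/3, 206/3]  (≈ [31.3333, 68.6667])

|AB| ∈ {28}
|AD| ∈ {50}
|CD| ∈ {56/3}
|BD| ∈ [22, 78]
|AC| ∈ [94/3, 206/3]
|BC| ∈ [10/3, 290/3]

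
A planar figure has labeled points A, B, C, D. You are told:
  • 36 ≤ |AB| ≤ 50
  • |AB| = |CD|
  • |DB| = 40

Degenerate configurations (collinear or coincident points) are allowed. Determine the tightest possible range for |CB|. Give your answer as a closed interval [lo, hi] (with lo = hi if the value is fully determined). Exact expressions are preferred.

|AB| ∈ [36, 50]
|BD| ∈ {40}
|CD| ∈ [36, 50]
|AD| ∈ [0, 90]
|BC| ∈ [0, 90]
|AC| ∈ [0, 140]

|CB| ∈ [0, 90]  (≈ [0.0000, 90.0000])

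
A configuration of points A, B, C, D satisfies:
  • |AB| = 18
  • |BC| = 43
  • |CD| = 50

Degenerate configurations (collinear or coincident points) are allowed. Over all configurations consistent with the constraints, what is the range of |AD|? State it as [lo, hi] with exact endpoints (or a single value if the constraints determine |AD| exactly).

|AB| ∈ {18}
|BC| ∈ {43}
|CD| ∈ {50}
|AC| ∈ [25, 61]
|BD| ∈ [7, 93]
|AD| ∈ [0, 111]

|AD| ∈ [0, 111]  (≈ [0.0000, 111.0000])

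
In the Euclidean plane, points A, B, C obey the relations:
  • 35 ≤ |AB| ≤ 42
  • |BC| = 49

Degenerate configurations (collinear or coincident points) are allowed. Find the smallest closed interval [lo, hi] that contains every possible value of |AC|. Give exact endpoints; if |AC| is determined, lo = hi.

|AC| ∈ [7, 91]  (≈ [7.0000, 91.0000])

|AB| ∈ [35, 42]
|BC| ∈ {49}
|AC| ∈ [7, 91]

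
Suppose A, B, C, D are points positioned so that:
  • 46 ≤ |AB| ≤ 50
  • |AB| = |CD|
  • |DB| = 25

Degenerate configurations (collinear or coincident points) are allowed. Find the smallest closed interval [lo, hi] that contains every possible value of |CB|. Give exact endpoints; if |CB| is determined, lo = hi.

|AB| ∈ [46, 50]
|BD| ∈ {25}
|CD| ∈ [46, 50]
|AD| ∈ [21, 75]
|BC| ∈ [21, 75]
|AC| ∈ [0, 125]

|CB| ∈ [21, 75]  (≈ [21.0000, 75.0000])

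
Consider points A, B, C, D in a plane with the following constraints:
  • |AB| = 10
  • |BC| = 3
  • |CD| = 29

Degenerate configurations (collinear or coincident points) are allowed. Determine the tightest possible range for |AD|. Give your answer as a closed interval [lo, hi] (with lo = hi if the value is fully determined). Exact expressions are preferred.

|AB| ∈ {10}
|BC| ∈ {3}
|CD| ∈ {29}
|AC| ∈ [7, 13]
|BD| ∈ [26, 32]
|AD| ∈ [16, 42]

|AD| ∈ [16, 42]  (≈ [16.0000, 42.0000])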